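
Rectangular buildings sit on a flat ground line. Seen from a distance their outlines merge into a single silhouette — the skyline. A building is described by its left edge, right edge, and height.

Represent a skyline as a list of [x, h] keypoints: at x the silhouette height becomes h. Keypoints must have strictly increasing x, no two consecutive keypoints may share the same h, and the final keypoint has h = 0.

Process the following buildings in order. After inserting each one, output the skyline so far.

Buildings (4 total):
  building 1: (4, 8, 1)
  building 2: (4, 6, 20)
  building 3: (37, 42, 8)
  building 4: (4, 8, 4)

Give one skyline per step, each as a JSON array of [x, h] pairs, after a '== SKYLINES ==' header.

== SKYLINES ==
[[4,1],[8,0]]
[[4,20],[6,1],[8,0]]
[[4,20],[6,1],[8,0],[37,8],[42,0]]
[[4,20],[6,4],[8,0],[37,8],[42,0]]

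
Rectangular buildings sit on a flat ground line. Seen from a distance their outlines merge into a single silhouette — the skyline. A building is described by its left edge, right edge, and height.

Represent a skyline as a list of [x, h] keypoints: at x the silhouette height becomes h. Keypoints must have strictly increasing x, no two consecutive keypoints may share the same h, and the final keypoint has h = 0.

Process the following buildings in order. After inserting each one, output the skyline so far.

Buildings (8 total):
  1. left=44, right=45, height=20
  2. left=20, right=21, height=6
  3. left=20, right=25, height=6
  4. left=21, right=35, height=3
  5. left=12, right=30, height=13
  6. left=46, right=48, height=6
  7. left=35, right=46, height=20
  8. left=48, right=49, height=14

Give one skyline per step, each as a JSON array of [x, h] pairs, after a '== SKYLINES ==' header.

== SKYLINES ==
[[44,20],[45,0]]
[[20,6],[21,0],[44,20],[45,0]]
[[20,6],[25,0],[44,20],[45,0]]
[[20,6],[25,3],[35,0],[44,20],[45,0]]
[[12,13],[30,3],[35,0],[44,20],[45,0]]
[[12,13],[30,3],[35,0],[44,20],[45,0],[46,6],[48,0]]
[[12,13],[30,3],[35,20],[46,6],[48,0]]
[[12,13],[30,3],[35,20],[46,6],[48,14],[49,0]]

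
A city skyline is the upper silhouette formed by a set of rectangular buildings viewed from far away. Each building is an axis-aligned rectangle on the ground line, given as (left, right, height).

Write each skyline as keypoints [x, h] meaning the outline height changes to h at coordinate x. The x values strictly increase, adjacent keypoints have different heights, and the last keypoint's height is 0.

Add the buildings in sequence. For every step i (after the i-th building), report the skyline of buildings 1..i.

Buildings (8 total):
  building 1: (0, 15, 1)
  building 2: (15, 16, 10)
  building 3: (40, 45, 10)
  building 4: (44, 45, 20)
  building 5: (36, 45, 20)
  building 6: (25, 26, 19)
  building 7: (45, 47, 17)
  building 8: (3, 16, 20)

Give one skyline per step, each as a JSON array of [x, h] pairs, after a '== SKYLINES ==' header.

== SKYLINES ==
[[0,1],[15,0]]
[[0,1],[15,10],[16,0]]
[[0,1],[15,10],[16,0],[40,10],[45,0]]
[[0,1],[15,10],[16,0],[40,10],[44,20],[45,0]]
[[0,1],[15,10],[16,0],[36,20],[45,0]]
[[0,1],[15,10],[16,0],[25,19],[26,0],[36,20],[45,0]]
[[0,1],[15,10],[16,0],[25,19],[26,0],[36,20],[45,17],[47,0]]
[[0,1],[3,20],[16,0],[25,19],[26,0],[36,20],[45,17],[47,0]]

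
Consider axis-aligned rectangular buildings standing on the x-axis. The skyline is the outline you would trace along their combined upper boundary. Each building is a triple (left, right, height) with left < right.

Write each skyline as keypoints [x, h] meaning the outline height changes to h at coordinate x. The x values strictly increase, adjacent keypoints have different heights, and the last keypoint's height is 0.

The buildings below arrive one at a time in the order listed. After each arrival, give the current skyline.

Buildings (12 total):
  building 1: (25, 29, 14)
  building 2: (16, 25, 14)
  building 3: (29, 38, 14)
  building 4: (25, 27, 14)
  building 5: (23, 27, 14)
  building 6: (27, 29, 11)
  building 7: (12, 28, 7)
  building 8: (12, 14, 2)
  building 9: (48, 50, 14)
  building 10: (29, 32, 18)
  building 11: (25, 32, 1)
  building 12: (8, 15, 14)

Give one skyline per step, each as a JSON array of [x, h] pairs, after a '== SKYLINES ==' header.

== SKYLINES ==
[[25,14],[29,0]]
[[16,14],[29,0]]
[[16,14],[38,0]]
[[16,14],[38,0]]
[[16,14],[38,0]]
[[16,14],[38,0]]
[[12,7],[16,14],[38,0]]
[[12,7],[16,14],[38,0]]
[[12,7],[16,14],[38,0],[48,14],[50,0]]
[[12,7],[16,14],[29,18],[32,14],[38,0],[48,14],[50,0]]
[[12,7],[16,14],[29,18],[32,14],[38,0],[48,14],[50,0]]
[[8,14],[15,7],[16,14],[29,18],[32,14],[38,0],[48,14],[50,0]]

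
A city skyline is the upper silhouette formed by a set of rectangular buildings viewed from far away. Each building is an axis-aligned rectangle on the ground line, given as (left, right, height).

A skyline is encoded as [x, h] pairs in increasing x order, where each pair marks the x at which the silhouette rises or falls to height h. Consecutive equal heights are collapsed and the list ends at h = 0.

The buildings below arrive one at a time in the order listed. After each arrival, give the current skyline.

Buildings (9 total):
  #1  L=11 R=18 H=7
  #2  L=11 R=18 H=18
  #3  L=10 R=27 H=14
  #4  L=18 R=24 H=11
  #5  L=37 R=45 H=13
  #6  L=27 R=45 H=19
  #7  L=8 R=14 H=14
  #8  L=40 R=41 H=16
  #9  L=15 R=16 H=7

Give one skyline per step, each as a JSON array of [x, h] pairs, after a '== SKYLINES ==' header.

== SKYLINES ==
[[11,7],[18,0]]
[[11,18],[18,0]]
[[10,14],[11,18],[18,14],[27,0]]
[[10,14],[11,18],[18,14],[27,0]]
[[10,14],[11,18],[18,14],[27,0],[37,13],[45,0]]
[[10,14],[11,18],[18,14],[27,19],[45,0]]
[[8,14],[11,18],[18,14],[27,19],[45,0]]
[[8,14],[11,18],[18,14],[27,19],[45,0]]
[[8,14],[11,18],[18,14],[27,19],[45,0]]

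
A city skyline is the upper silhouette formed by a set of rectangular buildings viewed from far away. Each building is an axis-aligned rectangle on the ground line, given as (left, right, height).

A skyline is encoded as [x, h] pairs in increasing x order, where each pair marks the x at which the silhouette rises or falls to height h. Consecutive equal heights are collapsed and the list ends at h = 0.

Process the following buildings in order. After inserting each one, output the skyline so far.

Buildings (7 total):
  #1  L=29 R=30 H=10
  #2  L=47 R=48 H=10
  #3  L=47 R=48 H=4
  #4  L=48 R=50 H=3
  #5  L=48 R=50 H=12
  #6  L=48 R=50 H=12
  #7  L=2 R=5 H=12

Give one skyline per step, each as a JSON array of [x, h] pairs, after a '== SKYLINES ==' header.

== SKYLINES ==
[[29,10],[30,0]]
[[29,10],[30,0],[47,10],[48,0]]
[[29,10],[30,0],[47,10],[48,0]]
[[29,10],[30,0],[47,10],[48,3],[50,0]]
[[29,10],[30,0],[47,10],[48,12],[50,0]]
[[29,10],[30,0],[47,10],[48,12],[50,0]]
[[2,12],[5,0],[29,10],[30,0],[47,10],[48,12],[50,0]]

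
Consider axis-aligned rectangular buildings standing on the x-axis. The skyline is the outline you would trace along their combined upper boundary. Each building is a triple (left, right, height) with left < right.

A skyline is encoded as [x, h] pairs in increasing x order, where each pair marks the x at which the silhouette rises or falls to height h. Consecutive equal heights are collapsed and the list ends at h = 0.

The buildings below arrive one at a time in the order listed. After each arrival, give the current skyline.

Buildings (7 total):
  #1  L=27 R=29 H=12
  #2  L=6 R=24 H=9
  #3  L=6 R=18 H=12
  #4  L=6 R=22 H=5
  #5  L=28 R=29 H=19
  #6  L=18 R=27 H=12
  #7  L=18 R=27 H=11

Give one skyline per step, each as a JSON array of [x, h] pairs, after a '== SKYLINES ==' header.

== SKYLINES ==
[[27,12],[29,0]]
[[6,9],[24,0],[27,12],[29,0]]
[[6,12],[18,9],[24,0],[27,12],[29,0]]
[[6,12],[18,9],[24,0],[27,12],[29,0]]
[[6,12],[18,9],[24,0],[27,12],[28,19],[29,0]]
[[6,12],[28,19],[29,0]]
[[6,12],[28,19],[29,0]]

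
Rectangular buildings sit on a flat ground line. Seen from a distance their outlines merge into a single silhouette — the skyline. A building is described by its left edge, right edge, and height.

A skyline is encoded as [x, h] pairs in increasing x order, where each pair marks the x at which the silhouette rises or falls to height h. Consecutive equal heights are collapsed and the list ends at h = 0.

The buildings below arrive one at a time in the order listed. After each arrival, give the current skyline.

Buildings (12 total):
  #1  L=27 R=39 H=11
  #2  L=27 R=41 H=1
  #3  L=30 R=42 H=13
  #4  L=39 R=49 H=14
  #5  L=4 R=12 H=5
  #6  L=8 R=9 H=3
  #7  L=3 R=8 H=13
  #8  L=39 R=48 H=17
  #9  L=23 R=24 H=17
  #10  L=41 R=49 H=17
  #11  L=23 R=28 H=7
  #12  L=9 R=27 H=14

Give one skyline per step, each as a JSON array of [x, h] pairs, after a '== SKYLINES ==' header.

== SKYLINES ==
[[27,11],[39,0]]
[[27,11],[39,1],[41,0]]
[[27,11],[30,13],[42,0]]
[[27,11],[30,13],[39,14],[49,0]]
[[4,5],[12,0],[27,11],[30,13],[39,14],[49,0]]
[[4,5],[12,0],[27,11],[30,13],[39,14],[49,0]]
[[3,13],[8,5],[12,0],[27,11],[30,13],[39,14],[49,0]]
[[3,13],[8,5],[12,0],[27,11],[30,13],[39,17],[48,14],[49,0]]
[[3,13],[8,5],[12,0],[23,17],[24,0],[27,11],[30,13],[39,17],[48,14],[49,0]]
[[3,13],[8,5],[12,0],[23,17],[24,0],[27,11],[30,13],[39,17],[49,0]]
[[3,13],[8,5],[12,0],[23,17],[24,7],[27,11],[30,13],[39,17],[49,0]]
[[3,13],[8,5],[9,14],[23,17],[24,14],[27,11],[30,13],[39,17],[49,0]]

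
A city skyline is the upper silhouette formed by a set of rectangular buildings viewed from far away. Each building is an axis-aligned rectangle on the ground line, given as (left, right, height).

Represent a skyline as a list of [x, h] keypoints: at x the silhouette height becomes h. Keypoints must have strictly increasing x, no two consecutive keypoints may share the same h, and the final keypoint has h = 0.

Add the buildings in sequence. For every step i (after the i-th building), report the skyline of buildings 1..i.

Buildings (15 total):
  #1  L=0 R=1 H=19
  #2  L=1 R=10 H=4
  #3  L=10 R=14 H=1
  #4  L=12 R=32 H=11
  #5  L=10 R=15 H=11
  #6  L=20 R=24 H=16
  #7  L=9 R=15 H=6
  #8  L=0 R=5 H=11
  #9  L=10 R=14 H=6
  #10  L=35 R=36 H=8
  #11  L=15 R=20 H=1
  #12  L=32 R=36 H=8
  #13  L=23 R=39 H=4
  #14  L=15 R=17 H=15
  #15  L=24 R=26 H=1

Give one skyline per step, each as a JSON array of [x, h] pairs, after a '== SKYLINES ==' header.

== SKYLINES ==
[[0,19],[1,0]]
[[0,19],[1,4],[10,0]]
[[0,19],[1,4],[10,1],[14,0]]
[[0,19],[1,4],[10,1],[12,11],[32,0]]
[[0,19],[1,4],[10,11],[32,0]]
[[0,19],[1,4],[10,11],[20,16],[24,11],[32,0]]
[[0,19],[1,4],[9,6],[10,11],[20,16],[24,11],[32,0]]
[[0,19],[1,11],[5,4],[9,6],[10,11],[20,16],[24,11],[32,0]]
[[0,19],[1,11],[5,4],[9,6],[10,11],[20,16],[24,11],[32,0]]
[[0,19],[1,11],[5,4],[9,6],[10,11],[20,16],[24,11],[32,0],[35,8],[36,0]]
[[0,19],[1,11],[5,4],[9,6],[10,11],[20,16],[24,11],[32,0],[35,8],[36,0]]
[[0,19],[1,11],[5,4],[9,6],[10,11],[20,16],[24,11],[32,8],[36,0]]
[[0,19],[1,11],[5,4],[9,6],[10,11],[20,16],[24,11],[32,8],[36,4],[39,0]]
[[0,19],[1,11],[5,4],[9,6],[10,11],[15,15],[17,11],[20,16],[24,11],[32,8],[36,4],[39,0]]
[[0,19],[1,11],[5,4],[9,6],[10,11],[15,15],[17,11],[20,16],[24,11],[32,8],[36,4],[39,0]]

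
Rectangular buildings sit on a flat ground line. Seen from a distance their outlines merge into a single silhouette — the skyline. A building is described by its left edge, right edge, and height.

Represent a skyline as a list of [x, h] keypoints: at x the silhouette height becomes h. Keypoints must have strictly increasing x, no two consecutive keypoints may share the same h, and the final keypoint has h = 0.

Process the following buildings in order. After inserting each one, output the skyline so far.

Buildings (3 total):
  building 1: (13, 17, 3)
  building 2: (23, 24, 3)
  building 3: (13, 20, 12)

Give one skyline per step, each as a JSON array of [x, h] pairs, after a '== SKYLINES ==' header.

== SKYLINES ==
[[13,3],[17,0]]
[[13,3],[17,0],[23,3],[24,0]]
[[13,12],[20,0],[23,3],[24,0]]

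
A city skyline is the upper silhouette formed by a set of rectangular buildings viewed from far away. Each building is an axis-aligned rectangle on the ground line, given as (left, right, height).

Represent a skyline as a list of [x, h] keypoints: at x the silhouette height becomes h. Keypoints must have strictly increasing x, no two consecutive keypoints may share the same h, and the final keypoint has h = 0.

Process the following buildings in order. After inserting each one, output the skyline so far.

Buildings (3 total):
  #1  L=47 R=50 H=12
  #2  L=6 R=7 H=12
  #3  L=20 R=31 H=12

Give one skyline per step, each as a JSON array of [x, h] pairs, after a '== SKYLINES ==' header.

== SKYLINES ==
[[47,12],[50,0]]
[[6,12],[7,0],[47,12],[50,0]]
[[6,12],[7,0],[20,12],[31,0],[47,12],[50,0]]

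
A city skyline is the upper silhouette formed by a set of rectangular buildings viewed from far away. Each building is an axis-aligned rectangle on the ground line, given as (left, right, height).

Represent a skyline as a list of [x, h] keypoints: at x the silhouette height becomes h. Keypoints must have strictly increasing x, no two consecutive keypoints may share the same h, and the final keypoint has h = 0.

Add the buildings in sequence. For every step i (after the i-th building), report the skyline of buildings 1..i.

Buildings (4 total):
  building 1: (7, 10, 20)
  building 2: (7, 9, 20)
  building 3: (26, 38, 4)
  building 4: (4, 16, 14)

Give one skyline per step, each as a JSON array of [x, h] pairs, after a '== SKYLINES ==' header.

== SKYLINES ==
[[7,20],[10,0]]
[[7,20],[10,0]]
[[7,20],[10,0],[26,4],[38,0]]
[[4,14],[7,20],[10,14],[16,0],[26,4],[38,0]]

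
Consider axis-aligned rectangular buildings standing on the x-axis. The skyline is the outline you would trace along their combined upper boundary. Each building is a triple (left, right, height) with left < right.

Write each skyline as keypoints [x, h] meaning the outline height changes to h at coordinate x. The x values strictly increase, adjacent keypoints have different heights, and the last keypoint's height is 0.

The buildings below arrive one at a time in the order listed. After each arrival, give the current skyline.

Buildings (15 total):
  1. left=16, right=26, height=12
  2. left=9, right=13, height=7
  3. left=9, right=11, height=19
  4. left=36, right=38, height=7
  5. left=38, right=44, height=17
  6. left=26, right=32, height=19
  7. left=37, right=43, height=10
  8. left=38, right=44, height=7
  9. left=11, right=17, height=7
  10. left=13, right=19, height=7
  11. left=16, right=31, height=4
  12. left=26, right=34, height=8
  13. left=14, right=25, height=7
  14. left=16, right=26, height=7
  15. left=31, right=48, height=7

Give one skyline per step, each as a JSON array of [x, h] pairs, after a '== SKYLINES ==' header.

== SKYLINES ==
[[16,12],[26,0]]
[[9,7],[13,0],[16,12],[26,0]]
[[9,19],[11,7],[13,0],[16,12],[26,0]]
[[9,19],[11,7],[13,0],[16,12],[26,0],[36,7],[38,0]]
[[9,19],[11,7],[13,0],[16,12],[26,0],[36,7],[38,17],[44,0]]
[[9,19],[11,7],[13,0],[16,12],[26,19],[32,0],[36,7],[38,17],[44,0]]
[[9,19],[11,7],[13,0],[16,12],[26,19],[32,0],[36,7],[37,10],[38,17],[44,0]]
[[9,19],[11,7],[13,0],[16,12],[26,19],[32,0],[36,7],[37,10],[38,17],[44,0]]
[[9,19],[11,7],[16,12],[26,19],[32,0],[36,7],[37,10],[38,17],[44,0]]
[[9,19],[11,7],[16,12],[26,19],[32,0],[36,7],[37,10],[38,17],[44,0]]
[[9,19],[11,7],[16,12],[26,19],[32,0],[36,7],[37,10],[38,17],[44,0]]
[[9,19],[11,7],[16,12],[26,19],[32,8],[34,0],[36,7],[37,10],[38,17],[44,0]]
[[9,19],[11,7],[16,12],[26,19],[32,8],[34,0],[36,7],[37,10],[38,17],[44,0]]
[[9,19],[11,7],[16,12],[26,19],[32,8],[34,0],[36,7],[37,10],[38,17],[44,0]]
[[9,19],[11,7],[16,12],[26,19],[32,8],[34,7],[37,10],[38,17],[44,7],[48,0]]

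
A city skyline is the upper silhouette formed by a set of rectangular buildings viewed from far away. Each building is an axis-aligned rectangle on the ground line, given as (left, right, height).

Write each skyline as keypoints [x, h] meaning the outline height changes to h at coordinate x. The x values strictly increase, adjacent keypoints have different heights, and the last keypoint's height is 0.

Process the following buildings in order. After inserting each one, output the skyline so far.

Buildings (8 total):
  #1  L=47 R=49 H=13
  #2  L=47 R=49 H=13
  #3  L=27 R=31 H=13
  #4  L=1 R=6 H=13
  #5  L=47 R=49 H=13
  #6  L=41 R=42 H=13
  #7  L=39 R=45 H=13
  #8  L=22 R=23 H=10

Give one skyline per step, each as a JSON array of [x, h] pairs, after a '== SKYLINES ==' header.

== SKYLINES ==
[[47,13],[49,0]]
[[47,13],[49,0]]
[[27,13],[31,0],[47,13],[49,0]]
[[1,13],[6,0],[27,13],[31,0],[47,13],[49,0]]
[[1,13],[6,0],[27,13],[31,0],[47,13],[49,0]]
[[1,13],[6,0],[27,13],[31,0],[41,13],[42,0],[47,13],[49,0]]
[[1,13],[6,0],[27,13],[31,0],[39,13],[45,0],[47,13],[49,0]]
[[1,13],[6,0],[22,10],[23,0],[27,13],[31,0],[39,13],[45,0],[47,13],[49,0]]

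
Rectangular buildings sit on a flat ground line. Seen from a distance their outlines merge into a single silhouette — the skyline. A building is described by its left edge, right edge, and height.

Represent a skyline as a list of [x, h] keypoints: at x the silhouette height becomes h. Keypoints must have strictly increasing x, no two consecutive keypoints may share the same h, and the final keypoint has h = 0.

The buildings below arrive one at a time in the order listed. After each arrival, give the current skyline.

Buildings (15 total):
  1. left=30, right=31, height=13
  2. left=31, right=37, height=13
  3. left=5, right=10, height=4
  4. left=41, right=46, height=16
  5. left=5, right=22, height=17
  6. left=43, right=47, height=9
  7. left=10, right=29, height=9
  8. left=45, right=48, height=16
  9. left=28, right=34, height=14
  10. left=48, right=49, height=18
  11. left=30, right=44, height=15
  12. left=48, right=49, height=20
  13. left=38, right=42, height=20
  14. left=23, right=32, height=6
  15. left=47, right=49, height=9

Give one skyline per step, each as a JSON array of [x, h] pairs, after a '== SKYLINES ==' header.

== SKYLINES ==
[[30,13],[31,0]]
[[30,13],[37,0]]
[[5,4],[10,0],[30,13],[37,0]]
[[5,4],[10,0],[30,13],[37,0],[41,16],[46,0]]
[[5,17],[22,0],[30,13],[37,0],[41,16],[46,0]]
[[5,17],[22,0],[30,13],[37,0],[41,16],[46,9],[47,0]]
[[5,17],[22,9],[29,0],[30,13],[37,0],[41,16],[46,9],[47,0]]
[[5,17],[22,9],[29,0],[30,13],[37,0],[41,16],[48,0]]
[[5,17],[22,9],[28,14],[34,13],[37,0],[41,16],[48,0]]
[[5,17],[22,9],[28,14],[34,13],[37,0],[41,16],[48,18],[49,0]]
[[5,17],[22,9],[28,14],[30,15],[41,16],[48,18],[49,0]]
[[5,17],[22,9],[28,14],[30,15],[41,16],[48,20],[49,0]]
[[5,17],[22,9],[28,14],[30,15],[38,20],[42,16],[48,20],[49,0]]
[[5,17],[22,9],[28,14],[30,15],[38,20],[42,16],[48,20],[49,0]]
[[5,17],[22,9],[28,14],[30,15],[38,20],[42,16],[48,20],[49,0]]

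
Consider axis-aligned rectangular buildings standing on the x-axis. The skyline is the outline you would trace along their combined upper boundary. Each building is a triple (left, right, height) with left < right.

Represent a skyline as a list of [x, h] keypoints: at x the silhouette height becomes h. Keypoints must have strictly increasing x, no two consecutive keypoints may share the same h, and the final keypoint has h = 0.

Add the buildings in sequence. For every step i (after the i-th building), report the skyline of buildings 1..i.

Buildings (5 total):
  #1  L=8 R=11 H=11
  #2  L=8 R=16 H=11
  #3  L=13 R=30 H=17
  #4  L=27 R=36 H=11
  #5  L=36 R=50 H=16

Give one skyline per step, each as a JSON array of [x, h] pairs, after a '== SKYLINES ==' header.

== SKYLINES ==
[[8,11],[11,0]]
[[8,11],[16,0]]
[[8,11],[13,17],[30,0]]
[[8,11],[13,17],[30,11],[36,0]]
[[8,11],[13,17],[30,11],[36,16],[50,0]]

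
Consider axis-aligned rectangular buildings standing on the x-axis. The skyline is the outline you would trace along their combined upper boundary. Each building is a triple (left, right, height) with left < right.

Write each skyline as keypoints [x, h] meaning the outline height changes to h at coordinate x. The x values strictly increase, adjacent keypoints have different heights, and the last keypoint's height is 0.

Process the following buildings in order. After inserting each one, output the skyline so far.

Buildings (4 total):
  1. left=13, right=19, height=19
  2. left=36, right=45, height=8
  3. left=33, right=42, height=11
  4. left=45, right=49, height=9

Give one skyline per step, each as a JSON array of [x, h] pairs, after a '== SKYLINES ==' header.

== SKYLINES ==
[[13,19],[19,0]]
[[13,19],[19,0],[36,8],[45,0]]
[[13,19],[19,0],[33,11],[42,8],[45,0]]
[[13,19],[19,0],[33,11],[42,8],[45,9],[49,0]]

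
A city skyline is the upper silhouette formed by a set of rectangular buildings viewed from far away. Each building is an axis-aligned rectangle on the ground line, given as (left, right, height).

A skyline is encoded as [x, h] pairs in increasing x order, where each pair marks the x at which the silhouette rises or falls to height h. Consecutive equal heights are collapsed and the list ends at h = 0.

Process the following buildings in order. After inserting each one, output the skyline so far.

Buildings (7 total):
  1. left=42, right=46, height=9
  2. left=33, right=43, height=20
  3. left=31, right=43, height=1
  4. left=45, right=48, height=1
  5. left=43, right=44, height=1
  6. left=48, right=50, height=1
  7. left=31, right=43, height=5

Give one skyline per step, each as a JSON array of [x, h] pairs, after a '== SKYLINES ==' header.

== SKYLINES ==
[[42,9],[46,0]]
[[33,20],[43,9],[46,0]]
[[31,1],[33,20],[43,9],[46,0]]
[[31,1],[33,20],[43,9],[46,1],[48,0]]
[[31,1],[33,20],[43,9],[46,1],[48,0]]
[[31,1],[33,20],[43,9],[46,1],[50,0]]
[[31,5],[33,20],[43,9],[46,1],[50,0]]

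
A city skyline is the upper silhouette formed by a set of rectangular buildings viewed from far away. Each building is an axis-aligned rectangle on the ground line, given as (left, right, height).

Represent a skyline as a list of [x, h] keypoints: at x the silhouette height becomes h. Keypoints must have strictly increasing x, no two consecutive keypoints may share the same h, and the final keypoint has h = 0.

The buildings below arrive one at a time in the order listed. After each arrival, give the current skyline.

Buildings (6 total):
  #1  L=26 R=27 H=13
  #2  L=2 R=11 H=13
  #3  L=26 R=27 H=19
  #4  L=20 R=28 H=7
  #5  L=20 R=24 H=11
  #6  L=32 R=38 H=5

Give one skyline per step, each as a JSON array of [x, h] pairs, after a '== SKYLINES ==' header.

== SKYLINES ==
[[26,13],[27,0]]
[[2,13],[11,0],[26,13],[27,0]]
[[2,13],[11,0],[26,19],[27,0]]
[[2,13],[11,0],[20,7],[26,19],[27,7],[28,0]]
[[2,13],[11,0],[20,11],[24,7],[26,19],[27,7],[28,0]]
[[2,13],[11,0],[20,11],[24,7],[26,19],[27,7],[28,0],[32,5],[38,0]]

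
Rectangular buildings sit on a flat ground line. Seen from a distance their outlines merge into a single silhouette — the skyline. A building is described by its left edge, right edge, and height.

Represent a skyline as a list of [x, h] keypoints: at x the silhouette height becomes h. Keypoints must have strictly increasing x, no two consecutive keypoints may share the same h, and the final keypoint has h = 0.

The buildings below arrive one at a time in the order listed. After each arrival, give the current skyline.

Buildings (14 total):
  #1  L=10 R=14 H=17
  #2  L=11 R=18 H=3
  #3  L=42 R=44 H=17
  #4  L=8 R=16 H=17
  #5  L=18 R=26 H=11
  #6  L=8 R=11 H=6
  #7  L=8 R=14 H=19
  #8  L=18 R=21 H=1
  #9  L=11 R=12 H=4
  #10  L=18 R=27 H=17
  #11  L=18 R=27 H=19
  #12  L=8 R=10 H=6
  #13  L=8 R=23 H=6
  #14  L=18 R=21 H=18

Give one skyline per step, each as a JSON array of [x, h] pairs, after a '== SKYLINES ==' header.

== SKYLINES ==
[[10,17],[14,0]]
[[10,17],[14,3],[18,0]]
[[10,17],[14,3],[18,0],[42,17],[44,0]]
[[8,17],[16,3],[18,0],[42,17],[44,0]]
[[8,17],[16,3],[18,11],[26,0],[42,17],[44,0]]
[[8,17],[16,3],[18,11],[26,0],[42,17],[44,0]]
[[8,19],[14,17],[16,3],[18,11],[26,0],[42,17],[44,0]]
[[8,19],[14,17],[16,3],[18,11],[26,0],[42,17],[44,0]]
[[8,19],[14,17],[16,3],[18,11],[26,0],[42,17],[44,0]]
[[8,19],[14,17],[16,3],[18,17],[27,0],[42,17],[44,0]]
[[8,19],[14,17],[16,3],[18,19],[27,0],[42,17],[44,0]]
[[8,19],[14,17],[16,3],[18,19],[27,0],[42,17],[44,0]]
[[8,19],[14,17],[16,6],[18,19],[27,0],[42,17],[44,0]]
[[8,19],[14,17],[16,6],[18,19],[27,0],[42,17],[44,0]]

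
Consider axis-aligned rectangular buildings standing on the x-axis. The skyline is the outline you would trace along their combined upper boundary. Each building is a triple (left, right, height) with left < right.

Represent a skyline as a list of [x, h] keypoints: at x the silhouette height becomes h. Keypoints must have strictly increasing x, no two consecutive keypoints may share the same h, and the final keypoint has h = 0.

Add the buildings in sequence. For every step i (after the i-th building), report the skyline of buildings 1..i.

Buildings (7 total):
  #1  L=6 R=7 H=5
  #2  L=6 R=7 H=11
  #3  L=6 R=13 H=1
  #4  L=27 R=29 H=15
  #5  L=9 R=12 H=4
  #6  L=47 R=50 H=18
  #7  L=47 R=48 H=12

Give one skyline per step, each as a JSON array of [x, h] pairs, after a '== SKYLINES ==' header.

== SKYLINES ==
[[6,5],[7,0]]
[[6,11],[7,0]]
[[6,11],[7,1],[13,0]]
[[6,11],[7,1],[13,0],[27,15],[29,0]]
[[6,11],[7,1],[9,4],[12,1],[13,0],[27,15],[29,0]]
[[6,11],[7,1],[9,4],[12,1],[13,0],[27,15],[29,0],[47,18],[50,0]]
[[6,11],[7,1],[9,4],[12,1],[13,0],[27,15],[29,0],[47,18],[50,0]]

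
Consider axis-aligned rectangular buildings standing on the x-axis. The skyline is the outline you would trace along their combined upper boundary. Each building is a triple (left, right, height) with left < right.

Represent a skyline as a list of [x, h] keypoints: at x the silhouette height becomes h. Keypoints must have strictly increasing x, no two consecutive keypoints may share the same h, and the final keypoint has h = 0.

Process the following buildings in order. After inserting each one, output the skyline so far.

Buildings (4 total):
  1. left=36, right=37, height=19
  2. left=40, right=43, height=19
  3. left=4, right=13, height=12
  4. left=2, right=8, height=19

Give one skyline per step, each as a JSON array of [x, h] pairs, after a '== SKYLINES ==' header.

== SKYLINES ==
[[36,19],[37,0]]
[[36,19],[37,0],[40,19],[43,0]]
[[4,12],[13,0],[36,19],[37,0],[40,19],[43,0]]
[[2,19],[8,12],[13,0],[36,19],[37,0],[40,19],[43,0]]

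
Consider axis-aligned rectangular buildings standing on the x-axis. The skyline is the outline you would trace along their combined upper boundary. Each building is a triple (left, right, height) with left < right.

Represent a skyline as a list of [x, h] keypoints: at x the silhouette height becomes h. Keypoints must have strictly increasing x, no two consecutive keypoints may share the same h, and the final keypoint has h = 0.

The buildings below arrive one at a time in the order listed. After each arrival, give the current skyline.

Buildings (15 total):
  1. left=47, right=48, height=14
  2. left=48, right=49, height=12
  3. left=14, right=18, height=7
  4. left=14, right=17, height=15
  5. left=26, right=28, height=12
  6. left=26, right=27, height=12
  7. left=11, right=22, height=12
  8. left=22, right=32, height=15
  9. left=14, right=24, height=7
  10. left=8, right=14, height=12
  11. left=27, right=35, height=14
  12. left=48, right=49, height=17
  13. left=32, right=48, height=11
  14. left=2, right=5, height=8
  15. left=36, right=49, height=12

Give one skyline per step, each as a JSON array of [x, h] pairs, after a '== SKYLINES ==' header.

== SKYLINES ==
[[47,14],[48,0]]
[[47,14],[48,12],[49,0]]
[[14,7],[18,0],[47,14],[48,12],[49,0]]
[[14,15],[17,7],[18,0],[47,14],[48,12],[49,0]]
[[14,15],[17,7],[18,0],[26,12],[28,0],[47,14],[48,12],[49,0]]
[[14,15],[17,7],[18,0],[26,12],[28,0],[47,14],[48,12],[49,0]]
[[11,12],[14,15],[17,12],[22,0],[26,12],[28,0],[47,14],[48,12],[49,0]]
[[11,12],[14,15],[17,12],[22,15],[32,0],[47,14],[48,12],[49,0]]
[[11,12],[14,15],[17,12],[22,15],[32,0],[47,14],[48,12],[49,0]]
[[8,12],[14,15],[17,12],[22,15],[32,0],[47,14],[48,12],[49,0]]
[[8,12],[14,15],[17,12],[22,15],[32,14],[35,0],[47,14],[48,12],[49,0]]
[[8,12],[14,15],[17,12],[22,15],[32,14],[35,0],[47,14],[48,17],[49,0]]
[[8,12],[14,15],[17,12],[22,15],[32,14],[35,11],[47,14],[48,17],[49,0]]
[[2,8],[5,0],[8,12],[14,15],[17,12],[22,15],[32,14],[35,11],[47,14],[48,17],[49,0]]
[[2,8],[5,0],[8,12],[14,15],[17,12],[22,15],[32,14],[35,11],[36,12],[47,14],[48,17],[49,0]]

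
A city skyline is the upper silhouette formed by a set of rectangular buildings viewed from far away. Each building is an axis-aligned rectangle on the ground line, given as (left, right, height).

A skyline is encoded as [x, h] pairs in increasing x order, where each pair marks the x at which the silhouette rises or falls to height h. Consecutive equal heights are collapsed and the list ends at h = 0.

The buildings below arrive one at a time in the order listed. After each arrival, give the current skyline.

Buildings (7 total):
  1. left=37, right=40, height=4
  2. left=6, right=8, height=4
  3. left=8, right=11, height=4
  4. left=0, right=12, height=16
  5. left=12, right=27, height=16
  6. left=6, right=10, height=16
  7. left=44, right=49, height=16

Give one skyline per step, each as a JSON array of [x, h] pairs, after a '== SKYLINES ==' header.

== SKYLINES ==
[[37,4],[40,0]]
[[6,4],[8,0],[37,4],[40,0]]
[[6,4],[11,0],[37,4],[40,0]]
[[0,16],[12,0],[37,4],[40,0]]
[[0,16],[27,0],[37,4],[40,0]]
[[0,16],[27,0],[37,4],[40,0]]
[[0,16],[27,0],[37,4],[40,0],[44,16],[49,0]]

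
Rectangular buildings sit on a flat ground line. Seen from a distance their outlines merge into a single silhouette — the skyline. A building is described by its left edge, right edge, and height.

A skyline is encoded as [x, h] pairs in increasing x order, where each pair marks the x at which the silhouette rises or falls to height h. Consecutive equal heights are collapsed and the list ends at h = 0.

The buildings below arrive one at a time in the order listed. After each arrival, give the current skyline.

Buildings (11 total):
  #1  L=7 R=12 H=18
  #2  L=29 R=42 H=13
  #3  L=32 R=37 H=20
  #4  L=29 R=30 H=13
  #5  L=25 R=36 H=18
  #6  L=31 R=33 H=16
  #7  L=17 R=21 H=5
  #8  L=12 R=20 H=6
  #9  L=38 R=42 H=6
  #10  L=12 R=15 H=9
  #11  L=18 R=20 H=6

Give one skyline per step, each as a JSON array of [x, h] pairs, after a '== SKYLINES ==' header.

== SKYLINES ==
[[7,18],[12,0]]
[[7,18],[12,0],[29,13],[42,0]]
[[7,18],[12,0],[29,13],[32,20],[37,13],[42,0]]
[[7,18],[12,0],[29,13],[32,20],[37,13],[42,0]]
[[7,18],[12,0],[25,18],[32,20],[37,13],[42,0]]
[[7,18],[12,0],[25,18],[32,20],[37,13],[42,0]]
[[7,18],[12,0],[17,5],[21,0],[25,18],[32,20],[37,13],[42,0]]
[[7,18],[12,6],[20,5],[21,0],[25,18],[32,20],[37,13],[42,0]]
[[7,18],[12,6],[20,5],[21,0],[25,18],[32,20],[37,13],[42,0]]
[[7,18],[12,9],[15,6],[20,5],[21,0],[25,18],[32,20],[37,13],[42,0]]
[[7,18],[12,9],[15,6],[20,5],[21,0],[25,18],[32,20],[37,13],[42,0]]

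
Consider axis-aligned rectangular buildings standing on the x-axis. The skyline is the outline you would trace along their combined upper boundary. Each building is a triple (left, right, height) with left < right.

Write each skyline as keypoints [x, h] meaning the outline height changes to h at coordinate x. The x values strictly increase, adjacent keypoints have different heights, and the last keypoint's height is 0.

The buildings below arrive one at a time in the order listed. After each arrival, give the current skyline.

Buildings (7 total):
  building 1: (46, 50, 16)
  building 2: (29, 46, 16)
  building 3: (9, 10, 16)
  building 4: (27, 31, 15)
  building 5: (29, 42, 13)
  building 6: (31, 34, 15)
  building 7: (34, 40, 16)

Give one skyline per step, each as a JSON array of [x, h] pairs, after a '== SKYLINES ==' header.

== SKYLINES ==
[[46,16],[50,0]]
[[29,16],[50,0]]
[[9,16],[10,0],[29,16],[50,0]]
[[9,16],[10,0],[27,15],[29,16],[50,0]]
[[9,16],[10,0],[27,15],[29,16],[50,0]]
[[9,16],[10,0],[27,15],[29,16],[50,0]]
[[9,16],[10,0],[27,15],[29,16],[50,0]]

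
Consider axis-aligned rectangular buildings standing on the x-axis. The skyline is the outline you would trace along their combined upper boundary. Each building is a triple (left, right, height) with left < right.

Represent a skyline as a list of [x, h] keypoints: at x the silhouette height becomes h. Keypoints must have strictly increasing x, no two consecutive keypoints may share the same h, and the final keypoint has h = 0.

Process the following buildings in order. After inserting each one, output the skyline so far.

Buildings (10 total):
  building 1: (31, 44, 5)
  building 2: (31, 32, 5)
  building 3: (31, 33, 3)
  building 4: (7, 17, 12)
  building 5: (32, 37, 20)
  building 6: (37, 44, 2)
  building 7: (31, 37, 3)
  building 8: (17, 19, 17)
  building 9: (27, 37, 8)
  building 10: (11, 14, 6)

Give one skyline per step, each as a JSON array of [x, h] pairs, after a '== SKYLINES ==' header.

== SKYLINES ==
[[31,5],[44,0]]
[[31,5],[44,0]]
[[31,5],[44,0]]
[[7,12],[17,0],[31,5],[44,0]]
[[7,12],[17,0],[31,5],[32,20],[37,5],[44,0]]
[[7,12],[17,0],[31,5],[32,20],[37,5],[44,0]]
[[7,12],[17,0],[31,5],[32,20],[37,5],[44,0]]
[[7,12],[17,17],[19,0],[31,5],[32,20],[37,5],[44,0]]
[[7,12],[17,17],[19,0],[27,8],[32,20],[37,5],[44,0]]
[[7,12],[17,17],[19,0],[27,8],[32,20],[37,5],[44,0]]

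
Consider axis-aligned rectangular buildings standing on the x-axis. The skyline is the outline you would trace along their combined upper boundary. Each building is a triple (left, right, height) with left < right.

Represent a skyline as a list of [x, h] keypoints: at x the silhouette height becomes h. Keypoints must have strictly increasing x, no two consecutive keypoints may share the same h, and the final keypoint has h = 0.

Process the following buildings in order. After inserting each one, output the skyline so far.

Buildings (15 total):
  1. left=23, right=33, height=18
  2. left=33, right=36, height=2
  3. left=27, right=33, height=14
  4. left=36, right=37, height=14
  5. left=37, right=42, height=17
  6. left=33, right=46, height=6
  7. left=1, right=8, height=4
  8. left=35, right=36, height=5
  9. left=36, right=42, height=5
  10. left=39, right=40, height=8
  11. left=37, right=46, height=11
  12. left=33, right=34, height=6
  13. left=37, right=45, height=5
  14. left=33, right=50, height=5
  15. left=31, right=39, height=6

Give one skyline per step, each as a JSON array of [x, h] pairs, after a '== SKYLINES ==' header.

== SKYLINES ==
[[23,18],[33,0]]
[[23,18],[33,2],[36,0]]
[[23,18],[33,2],[36,0]]
[[23,18],[33,2],[36,14],[37,0]]
[[23,18],[33,2],[36,14],[37,17],[42,0]]
[[23,18],[33,6],[36,14],[37,17],[42,6],[46,0]]
[[1,4],[8,0],[23,18],[33,6],[36,14],[37,17],[42,6],[46,0]]
[[1,4],[8,0],[23,18],[33,6],[36,14],[37,17],[42,6],[46,0]]
[[1,4],[8,0],[23,18],[33,6],[36,14],[37,17],[42,6],[46,0]]
[[1,4],[8,0],[23,18],[33,6],[36,14],[37,17],[42,6],[46,0]]
[[1,4],[8,0],[23,18],[33,6],[36,14],[37,17],[42,11],[46,0]]
[[1,4],[8,0],[23,18],[33,6],[36,14],[37,17],[42,11],[46,0]]
[[1,4],[8,0],[23,18],[33,6],[36,14],[37,17],[42,11],[46,0]]
[[1,4],[8,0],[23,18],[33,6],[36,14],[37,17],[42,11],[46,5],[50,0]]
[[1,4],[8,0],[23,18],[33,6],[36,14],[37,17],[42,11],[46,5],[50,0]]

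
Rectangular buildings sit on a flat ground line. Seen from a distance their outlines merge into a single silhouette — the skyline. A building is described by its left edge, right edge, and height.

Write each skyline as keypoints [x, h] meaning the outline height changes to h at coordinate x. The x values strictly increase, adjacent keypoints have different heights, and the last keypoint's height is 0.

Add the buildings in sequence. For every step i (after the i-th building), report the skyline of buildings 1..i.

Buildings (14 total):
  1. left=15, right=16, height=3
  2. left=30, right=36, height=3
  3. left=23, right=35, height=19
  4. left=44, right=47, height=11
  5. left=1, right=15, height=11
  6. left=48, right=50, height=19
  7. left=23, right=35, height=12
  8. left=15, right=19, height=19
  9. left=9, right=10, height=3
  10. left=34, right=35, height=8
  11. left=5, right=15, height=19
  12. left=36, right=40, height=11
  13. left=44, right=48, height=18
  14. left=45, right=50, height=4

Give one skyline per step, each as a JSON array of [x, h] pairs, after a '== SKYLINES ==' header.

== SKYLINES ==
[[15,3],[16,0]]
[[15,3],[16,0],[30,3],[36,0]]
[[15,3],[16,0],[23,19],[35,3],[36,0]]
[[15,3],[16,0],[23,19],[35,3],[36,0],[44,11],[47,0]]
[[1,11],[15,3],[16,0],[23,19],[35,3],[36,0],[44,11],[47,0]]
[[1,11],[15,3],[16,0],[23,19],[35,3],[36,0],[44,11],[47,0],[48,19],[50,0]]
[[1,11],[15,3],[16,0],[23,19],[35,3],[36,0],[44,11],[47,0],[48,19],[50,0]]
[[1,11],[15,19],[19,0],[23,19],[35,3],[36,0],[44,11],[47,0],[48,19],[50,0]]
[[1,11],[15,19],[19,0],[23,19],[35,3],[36,0],[44,11],[47,0],[48,19],[50,0]]
[[1,11],[15,19],[19,0],[23,19],[35,3],[36,0],[44,11],[47,0],[48,19],[50,0]]
[[1,11],[5,19],[19,0],[23,19],[35,3],[36,0],[44,11],[47,0],[48,19],[50,0]]
[[1,11],[5,19],[19,0],[23,19],[35,3],[36,11],[40,0],[44,11],[47,0],[48,19],[50,0]]
[[1,11],[5,19],[19,0],[23,19],[35,3],[36,11],[40,0],[44,18],[48,19],[50,0]]
[[1,11],[5,19],[19,0],[23,19],[35,3],[36,11],[40,0],[44,18],[48,19],[50,0]]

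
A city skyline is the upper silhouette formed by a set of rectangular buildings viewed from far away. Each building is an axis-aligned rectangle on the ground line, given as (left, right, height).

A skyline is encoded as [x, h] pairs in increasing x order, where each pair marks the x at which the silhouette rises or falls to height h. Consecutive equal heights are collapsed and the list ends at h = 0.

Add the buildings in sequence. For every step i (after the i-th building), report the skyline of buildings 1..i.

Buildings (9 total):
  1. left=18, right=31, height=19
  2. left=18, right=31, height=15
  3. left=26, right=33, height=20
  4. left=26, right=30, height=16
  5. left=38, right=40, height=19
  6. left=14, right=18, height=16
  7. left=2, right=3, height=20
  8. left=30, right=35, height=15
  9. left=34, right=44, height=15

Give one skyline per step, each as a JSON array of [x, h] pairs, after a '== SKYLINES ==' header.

== SKYLINES ==
[[18,19],[31,0]]
[[18,19],[31,0]]
[[18,19],[26,20],[33,0]]
[[18,19],[26,20],[33,0]]
[[18,19],[26,20],[33,0],[38,19],[40,0]]
[[14,16],[18,19],[26,20],[33,0],[38,19],[40,0]]
[[2,20],[3,0],[14,16],[18,19],[26,20],[33,0],[38,19],[40,0]]
[[2,20],[3,0],[14,16],[18,19],[26,20],[33,15],[35,0],[38,19],[40,0]]
[[2,20],[3,0],[14,16],[18,19],[26,20],[33,15],[38,19],[40,15],[44,0]]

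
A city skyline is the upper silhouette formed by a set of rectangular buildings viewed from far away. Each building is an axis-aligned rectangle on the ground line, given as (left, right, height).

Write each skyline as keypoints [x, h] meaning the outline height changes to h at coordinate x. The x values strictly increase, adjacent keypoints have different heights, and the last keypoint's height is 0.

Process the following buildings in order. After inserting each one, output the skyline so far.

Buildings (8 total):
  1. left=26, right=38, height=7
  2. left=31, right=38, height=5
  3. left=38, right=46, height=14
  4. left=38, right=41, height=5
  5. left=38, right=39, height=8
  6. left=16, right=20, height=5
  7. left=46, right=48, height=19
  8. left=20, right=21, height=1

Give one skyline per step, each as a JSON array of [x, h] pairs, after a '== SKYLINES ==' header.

== SKYLINES ==
[[26,7],[38,0]]
[[26,7],[38,0]]
[[26,7],[38,14],[46,0]]
[[26,7],[38,14],[46,0]]
[[26,7],[38,14],[46,0]]
[[16,5],[20,0],[26,7],[38,14],[46,0]]
[[16,5],[20,0],[26,7],[38,14],[46,19],[48,0]]
[[16,5],[20,1],[21,0],[26,7],[38,14],[46,19],[48,0]]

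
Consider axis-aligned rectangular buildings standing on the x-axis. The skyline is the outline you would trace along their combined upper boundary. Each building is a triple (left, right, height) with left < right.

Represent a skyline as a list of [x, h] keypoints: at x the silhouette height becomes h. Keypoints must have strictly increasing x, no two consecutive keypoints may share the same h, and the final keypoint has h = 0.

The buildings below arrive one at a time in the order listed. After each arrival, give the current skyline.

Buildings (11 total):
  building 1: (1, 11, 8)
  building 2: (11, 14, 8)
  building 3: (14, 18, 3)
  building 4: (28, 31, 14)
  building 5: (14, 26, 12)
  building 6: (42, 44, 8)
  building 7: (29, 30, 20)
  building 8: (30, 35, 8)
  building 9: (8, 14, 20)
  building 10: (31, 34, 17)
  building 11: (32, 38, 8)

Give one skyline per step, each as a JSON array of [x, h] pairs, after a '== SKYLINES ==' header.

== SKYLINES ==
[[1,8],[11,0]]
[[1,8],[14,0]]
[[1,8],[14,3],[18,0]]
[[1,8],[14,3],[18,0],[28,14],[31,0]]
[[1,8],[14,12],[26,0],[28,14],[31,0]]
[[1,8],[14,12],[26,0],[28,14],[31,0],[42,8],[44,0]]
[[1,8],[14,12],[26,0],[28,14],[29,20],[30,14],[31,0],[42,8],[44,0]]
[[1,8],[14,12],[26,0],[28,14],[29,20],[30,14],[31,8],[35,0],[42,8],[44,0]]
[[1,8],[8,20],[14,12],[26,0],[28,14],[29,20],[30,14],[31,8],[35,0],[42,8],[44,0]]
[[1,8],[8,20],[14,12],[26,0],[28,14],[29,20],[30,14],[31,17],[34,8],[35,0],[42,8],[44,0]]
[[1,8],[8,20],[14,12],[26,0],[28,14],[29,20],[30,14],[31,17],[34,8],[38,0],[42,8],[44,0]]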